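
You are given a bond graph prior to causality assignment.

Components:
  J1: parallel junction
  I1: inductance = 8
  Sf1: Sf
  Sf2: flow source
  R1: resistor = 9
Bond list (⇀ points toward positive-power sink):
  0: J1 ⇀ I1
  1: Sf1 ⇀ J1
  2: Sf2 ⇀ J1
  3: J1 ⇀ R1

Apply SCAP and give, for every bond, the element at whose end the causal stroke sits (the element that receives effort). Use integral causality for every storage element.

b1 stroke→Sf1  (source Sf1 imposes f)
b2 stroke→Sf2  (Sf2 fixes flow; stroke at Sf2)
b0 stroke→I1  (I1 outputs flow p/I1)
b3 stroke→J1  (closing 0-jn rule on J1)

b0 |I1
b1 |Sf1
b2 |Sf2
b3 |J1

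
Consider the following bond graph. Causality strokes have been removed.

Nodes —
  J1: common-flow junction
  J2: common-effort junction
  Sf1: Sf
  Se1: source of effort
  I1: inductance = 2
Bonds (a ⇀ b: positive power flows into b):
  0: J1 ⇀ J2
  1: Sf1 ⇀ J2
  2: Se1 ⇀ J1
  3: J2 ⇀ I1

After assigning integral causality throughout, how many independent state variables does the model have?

b1 stroke at Sf1  (source Sf1 imposes f)
b2 stroke at J1  (Se1 fixes effort; stroke away)
b0 stroke at J2  (J1: last free bond brings flow in)
b3 stroke at I1  (common-e at J2 fixed by 0)

1  (I1 all integral)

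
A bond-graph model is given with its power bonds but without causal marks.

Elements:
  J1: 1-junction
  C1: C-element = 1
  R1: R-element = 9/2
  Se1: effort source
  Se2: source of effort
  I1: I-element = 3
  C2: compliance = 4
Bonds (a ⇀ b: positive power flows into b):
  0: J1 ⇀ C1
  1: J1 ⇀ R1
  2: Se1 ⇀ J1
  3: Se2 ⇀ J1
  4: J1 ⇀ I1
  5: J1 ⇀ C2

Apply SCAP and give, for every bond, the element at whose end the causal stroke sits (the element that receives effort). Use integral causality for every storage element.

#0 stroke at J1
#1 stroke at J1
#2 stroke at J1
#3 stroke at J1
#4 stroke at I1
#5 stroke at J1

β2 →J1  (Se1 fixes effort; stroke away)
β3 →J1  (Se2: effort source, stroke at far end)
β0 →J1  (prefer integral on C1)
β4 →I1  (prefer integral on I1)
β1 →J1  (J1: bond 4 brought flow, rest push out)
β5 →J1  (1-jn J1 has f-setter on 4)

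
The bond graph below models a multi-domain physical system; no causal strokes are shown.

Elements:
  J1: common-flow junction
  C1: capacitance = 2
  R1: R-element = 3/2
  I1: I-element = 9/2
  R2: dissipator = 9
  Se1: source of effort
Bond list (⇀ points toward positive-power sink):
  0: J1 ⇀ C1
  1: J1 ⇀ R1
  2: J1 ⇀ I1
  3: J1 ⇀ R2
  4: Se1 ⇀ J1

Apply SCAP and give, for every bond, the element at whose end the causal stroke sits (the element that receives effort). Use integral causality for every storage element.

bond 4 stroke at J1  (Se1 (Se) sets effort on bond)
bond 0 stroke at J1  (prefer integral on C1)
bond 2 stroke at I1  (prefer integral on I1)
bond 1 stroke at J1  (1-jn J1 has f-setter on 2)
bond 3 stroke at J1  (1-jn J1 has f-setter on 2)

#0 →J1
#1 →J1
#2 →I1
#3 →J1
#4 →J1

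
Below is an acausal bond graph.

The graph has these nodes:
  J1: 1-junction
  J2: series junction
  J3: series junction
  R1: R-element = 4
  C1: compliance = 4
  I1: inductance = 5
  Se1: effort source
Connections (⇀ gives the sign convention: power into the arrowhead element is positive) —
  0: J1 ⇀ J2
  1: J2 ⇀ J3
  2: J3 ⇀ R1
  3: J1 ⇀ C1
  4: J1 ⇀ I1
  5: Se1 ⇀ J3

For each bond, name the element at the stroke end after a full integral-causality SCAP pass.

bond 5 →J3  (Se1 (Se) sets effort on bond)
bond 3 →J1  (C1 outputs effort q/C1)
bond 4 →I1  (I1 outputs flow p/I1)
bond 0 →J1  (1-jn J1 has f-setter on 4)
bond 1 →J2  (J2: bond 0 brought flow, rest push out)
bond 2 →J3  (1-jn J3 has f-setter on 1)

b0 stroke→J1
b1 stroke→J2
b2 stroke→J3
b3 stroke→J1
b4 stroke→I1
b5 stroke→J3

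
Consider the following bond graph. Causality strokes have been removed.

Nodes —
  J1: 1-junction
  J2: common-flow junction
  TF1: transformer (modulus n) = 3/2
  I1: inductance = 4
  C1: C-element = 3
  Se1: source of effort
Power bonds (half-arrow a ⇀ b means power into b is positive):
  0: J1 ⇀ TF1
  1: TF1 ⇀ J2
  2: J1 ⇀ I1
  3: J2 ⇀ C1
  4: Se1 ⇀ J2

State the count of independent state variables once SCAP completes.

#4 stroke→J2  (Se1: effort source, stroke at far end)
#2 stroke→I1  (I1: I, integral causality)
#0 stroke→J1  (J1: bond 2 brought flow, rest push out)
#1 stroke→TF1  (TF1: transformer flips bond 0)
#3 stroke→J2  (J2: bond 1 brought flow, rest push out)

2  (C1, I1 all integral)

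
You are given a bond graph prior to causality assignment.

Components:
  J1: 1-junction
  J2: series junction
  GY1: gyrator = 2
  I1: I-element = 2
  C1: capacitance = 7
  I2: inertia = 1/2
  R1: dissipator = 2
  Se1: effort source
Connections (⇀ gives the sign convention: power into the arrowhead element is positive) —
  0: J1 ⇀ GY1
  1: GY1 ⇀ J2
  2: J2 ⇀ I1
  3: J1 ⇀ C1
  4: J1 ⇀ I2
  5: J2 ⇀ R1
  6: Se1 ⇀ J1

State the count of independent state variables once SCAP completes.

#6 |J1  (Se1: effort source, stroke at far end)
#2 |I1  (I1: I, integral causality)
#1 |J2  (common-f at J2 fixed by 2)
#5 |J2  (1-jn J2 has f-setter on 2)
#0 |J1  (through GY1, causality inverts; strokes same side of GY1)
#3 |J1  (C1 integral (e out))
#4 |I2  (only one flow-in slot at J1)

3  (C1, I1, I2 all integral)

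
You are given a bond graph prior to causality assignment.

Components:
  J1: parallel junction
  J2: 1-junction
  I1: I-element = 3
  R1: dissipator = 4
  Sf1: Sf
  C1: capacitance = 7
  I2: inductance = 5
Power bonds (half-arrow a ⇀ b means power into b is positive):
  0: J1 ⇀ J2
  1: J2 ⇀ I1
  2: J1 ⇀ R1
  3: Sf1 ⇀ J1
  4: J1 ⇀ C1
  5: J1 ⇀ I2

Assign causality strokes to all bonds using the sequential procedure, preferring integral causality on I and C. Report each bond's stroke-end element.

#0 |J2
#1 |I1
#2 |R1
#3 |Sf1
#4 |J1
#5 |I2

b3 |Sf1  (Sf1: flow source, stroke at near end)
b1 |I1  (I1: I, integral causality)
b0 |J2  (1-jn J2 has f-setter on 1)
b4 |J1  (C1 outputs effort q/C1)
b2 |R1  (J1: bond 4 brought effort, rest push out)
b5 |I2  (common-e at J1 fixed by 4)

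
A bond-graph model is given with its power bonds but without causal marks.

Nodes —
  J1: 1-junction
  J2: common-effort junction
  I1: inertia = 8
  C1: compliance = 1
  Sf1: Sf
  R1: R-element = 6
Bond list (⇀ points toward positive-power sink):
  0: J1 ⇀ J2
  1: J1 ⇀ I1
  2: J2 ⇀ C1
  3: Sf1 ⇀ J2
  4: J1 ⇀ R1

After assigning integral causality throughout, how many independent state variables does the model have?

β3 →Sf1  (Sf1: flow source, stroke at near end)
β1 →I1  (I1: I, integral causality)
β0 →J1  (J1: bond 1 brought flow, rest push out)
β4 →J1  (J1 flow already set via bond 1)
β2 →J2  (only one effort-in slot at J2)

2  (C1, I1 all integral)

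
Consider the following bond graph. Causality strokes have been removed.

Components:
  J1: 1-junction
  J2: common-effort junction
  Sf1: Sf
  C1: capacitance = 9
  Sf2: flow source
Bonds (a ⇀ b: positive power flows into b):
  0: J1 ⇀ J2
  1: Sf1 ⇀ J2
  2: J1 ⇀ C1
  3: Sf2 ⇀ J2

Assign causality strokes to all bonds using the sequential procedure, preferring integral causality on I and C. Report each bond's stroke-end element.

β0 |J2
β1 |Sf1
β2 |J1
β3 |Sf2

β1 |Sf1  (Sf1 (Sf) sets flow on bond)
β3 |Sf2  (Sf2 fixes flow; stroke at Sf2)
β0 |J2  (only one effort-in slot at J2)
β2 |J1  (1-jn J1 has f-setter on 0)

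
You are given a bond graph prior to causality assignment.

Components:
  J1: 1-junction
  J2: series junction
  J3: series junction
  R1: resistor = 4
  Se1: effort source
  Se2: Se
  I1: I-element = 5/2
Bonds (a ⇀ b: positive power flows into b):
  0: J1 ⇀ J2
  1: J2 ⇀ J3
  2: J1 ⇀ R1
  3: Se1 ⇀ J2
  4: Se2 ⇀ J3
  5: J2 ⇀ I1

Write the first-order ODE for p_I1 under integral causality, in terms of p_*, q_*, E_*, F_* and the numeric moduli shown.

bond 3 stroke at J2  (source Se1 imposes e)
bond 4 stroke at J3  (Se2 fixes effort; stroke away)
bond 1 stroke at J2  (closing 1-jn rule on J3)
bond 5 stroke at I1  (I1: I, integral causality)
bond 0 stroke at J2  (1-jn J2 has f-setter on 5)
bond 2 stroke at J1  (J1 flow already set via bond 0)

dp_I1/dt = E_Se1 + E_Se2 - 8*p_I1/5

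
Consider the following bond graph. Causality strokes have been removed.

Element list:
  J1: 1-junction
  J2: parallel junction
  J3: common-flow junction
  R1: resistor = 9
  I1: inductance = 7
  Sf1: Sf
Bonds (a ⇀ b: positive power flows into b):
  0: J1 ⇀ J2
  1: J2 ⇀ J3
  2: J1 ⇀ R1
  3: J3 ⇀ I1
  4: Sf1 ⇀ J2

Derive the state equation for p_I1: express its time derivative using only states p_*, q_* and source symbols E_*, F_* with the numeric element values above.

dp_I1/dt = 9*F_Sf1 - 9*p_I1/7

β4 stroke→Sf1  (source Sf1 imposes f)
β3 stroke→I1  (I1: I, integral causality)
β1 stroke→J3  (1-jn J3 has f-setter on 3)
β0 stroke→J2  (J2: last free bond brings effort in)
β2 stroke→J1  (J1 flow already set via bond 0)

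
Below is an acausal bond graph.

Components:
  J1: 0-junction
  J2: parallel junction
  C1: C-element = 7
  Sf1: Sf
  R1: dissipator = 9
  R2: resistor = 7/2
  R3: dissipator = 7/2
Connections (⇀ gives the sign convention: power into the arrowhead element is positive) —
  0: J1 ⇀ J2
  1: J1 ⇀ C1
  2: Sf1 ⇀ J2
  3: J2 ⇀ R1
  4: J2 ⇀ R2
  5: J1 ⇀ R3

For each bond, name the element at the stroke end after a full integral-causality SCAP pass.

#2 stroke→Sf1  (Sf1 (Sf) sets flow on bond)
#1 stroke→J1  (prefer integral on C1)
#0 stroke→J2  (common-e at J1 fixed by 1)
#5 stroke→R3  (0-jn J1 has e-setter on 1)
#3 stroke→R1  (0-jn J2 has e-setter on 0)
#4 stroke→R2  (J2 effort already set via bond 0)

#0 stroke→J2
#1 stroke→J1
#2 stroke→Sf1
#3 stroke→R1
#4 stroke→R2
#5 stroke→R3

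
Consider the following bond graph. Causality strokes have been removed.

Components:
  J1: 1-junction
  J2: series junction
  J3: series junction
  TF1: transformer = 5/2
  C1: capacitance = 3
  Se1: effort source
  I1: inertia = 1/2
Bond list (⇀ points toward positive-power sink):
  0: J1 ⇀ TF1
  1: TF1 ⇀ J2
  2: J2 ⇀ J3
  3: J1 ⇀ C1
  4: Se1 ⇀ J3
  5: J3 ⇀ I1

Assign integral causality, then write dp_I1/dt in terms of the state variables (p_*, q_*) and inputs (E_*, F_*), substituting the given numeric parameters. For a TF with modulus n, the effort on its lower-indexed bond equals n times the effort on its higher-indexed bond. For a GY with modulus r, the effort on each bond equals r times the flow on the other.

dp_I1/dt = E_Se1 - 2*q_C1/15

b4 |J3  (Se1 fixes effort; stroke away)
b3 |J1  (C1 outputs effort q/C1)
b0 |TF1  (closing 1-jn rule on J1)
b1 |J2  (through TF1, causality passes straight; one stroke at TF1)
b2 |J3  (J2: last free bond brings flow in)
b5 |I1  (J3: last free bond brings flow in)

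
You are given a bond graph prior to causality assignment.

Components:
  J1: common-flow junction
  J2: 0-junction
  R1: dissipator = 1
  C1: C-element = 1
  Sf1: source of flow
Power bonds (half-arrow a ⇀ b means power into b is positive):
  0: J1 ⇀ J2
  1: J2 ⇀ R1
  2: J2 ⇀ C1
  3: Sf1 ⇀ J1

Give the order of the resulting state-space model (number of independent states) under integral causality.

bond 3 stroke at Sf1  (Sf1 (Sf) sets flow on bond)
bond 0 stroke at J1  (J1 flow already set via bond 3)
bond 2 stroke at J2  (C1: C, integral causality)
bond 1 stroke at R1  (J2 effort already set via bond 2)

1  (C1 all integral)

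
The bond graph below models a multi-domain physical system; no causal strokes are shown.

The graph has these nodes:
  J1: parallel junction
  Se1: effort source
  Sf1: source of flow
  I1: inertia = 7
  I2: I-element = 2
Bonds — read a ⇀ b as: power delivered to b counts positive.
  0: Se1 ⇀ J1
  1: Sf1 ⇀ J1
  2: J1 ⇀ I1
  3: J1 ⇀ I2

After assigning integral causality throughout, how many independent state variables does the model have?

bond 0 stroke at J1  (Se1 fixes effort; stroke away)
bond 1 stroke at Sf1  (source Sf1 imposes f)
bond 2 stroke at I1  (common-e at J1 fixed by 0)
bond 3 stroke at I2  (common-e at J1 fixed by 0)

2  (I1, I2 all integral)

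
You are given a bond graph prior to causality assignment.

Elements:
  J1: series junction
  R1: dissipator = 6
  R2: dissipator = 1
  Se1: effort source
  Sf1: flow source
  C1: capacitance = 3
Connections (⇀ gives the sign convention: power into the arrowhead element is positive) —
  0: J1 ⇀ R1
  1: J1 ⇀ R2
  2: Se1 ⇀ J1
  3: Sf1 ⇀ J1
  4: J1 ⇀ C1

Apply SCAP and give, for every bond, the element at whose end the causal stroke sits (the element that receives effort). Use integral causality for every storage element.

bond 0 →J1
bond 1 →J1
bond 2 →J1
bond 3 →Sf1
bond 4 →J1

b2 →J1  (Se1: effort source, stroke at far end)
b3 →Sf1  (Sf1 (Sf) sets flow on bond)
b0 →J1  (common-f at J1 fixed by 3)
b1 →J1  (J1: bond 3 brought flow, rest push out)
b4 →J1  (J1 flow already set via bond 3)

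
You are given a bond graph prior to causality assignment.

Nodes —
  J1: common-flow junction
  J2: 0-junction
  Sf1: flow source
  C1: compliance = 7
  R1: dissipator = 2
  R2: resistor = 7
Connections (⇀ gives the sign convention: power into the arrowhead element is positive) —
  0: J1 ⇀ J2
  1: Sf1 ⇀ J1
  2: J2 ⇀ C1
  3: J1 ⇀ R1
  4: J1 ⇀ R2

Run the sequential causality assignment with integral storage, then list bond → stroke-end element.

β1 |Sf1  (Sf1 fixes flow; stroke at Sf1)
β0 |J1  (1-jn J1 has f-setter on 1)
β3 |J1  (J1: bond 1 brought flow, rest push out)
β4 |J1  (1-jn J1 has f-setter on 1)
β2 |J2  (closing 0-jn rule on J2)

#0 |J1
#1 |Sf1
#2 |J2
#3 |J1
#4 |J1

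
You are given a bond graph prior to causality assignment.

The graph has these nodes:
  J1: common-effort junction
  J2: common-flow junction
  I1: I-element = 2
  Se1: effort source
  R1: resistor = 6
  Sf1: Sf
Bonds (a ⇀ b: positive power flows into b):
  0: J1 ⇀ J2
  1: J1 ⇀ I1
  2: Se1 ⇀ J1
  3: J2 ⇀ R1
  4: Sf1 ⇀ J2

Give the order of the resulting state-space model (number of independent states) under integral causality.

bond 2 stroke at J1  (Se1 (Se) sets effort on bond)
bond 4 stroke at Sf1  (Sf1: flow source, stroke at near end)
bond 0 stroke at J2  (common-e at J1 fixed by 2)
bond 1 stroke at I1  (common-e at J1 fixed by 2)
bond 3 stroke at J2  (common-f at J2 fixed by 4)

1  (I1 all integral)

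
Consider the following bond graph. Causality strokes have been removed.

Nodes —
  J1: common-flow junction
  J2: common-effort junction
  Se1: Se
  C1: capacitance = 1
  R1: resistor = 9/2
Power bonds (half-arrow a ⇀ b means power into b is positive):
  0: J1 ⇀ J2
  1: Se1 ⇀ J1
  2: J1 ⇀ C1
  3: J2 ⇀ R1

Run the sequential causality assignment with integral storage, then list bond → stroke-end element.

β1 |J1  (Se1 fixes effort; stroke away)
β2 |J1  (C1 outputs effort q/C1)
β0 |J2  (only one flow-in slot at J1)
β3 |R1  (common-e at J2 fixed by 0)

#0 →J2
#1 →J1
#2 →J1
#3 →R1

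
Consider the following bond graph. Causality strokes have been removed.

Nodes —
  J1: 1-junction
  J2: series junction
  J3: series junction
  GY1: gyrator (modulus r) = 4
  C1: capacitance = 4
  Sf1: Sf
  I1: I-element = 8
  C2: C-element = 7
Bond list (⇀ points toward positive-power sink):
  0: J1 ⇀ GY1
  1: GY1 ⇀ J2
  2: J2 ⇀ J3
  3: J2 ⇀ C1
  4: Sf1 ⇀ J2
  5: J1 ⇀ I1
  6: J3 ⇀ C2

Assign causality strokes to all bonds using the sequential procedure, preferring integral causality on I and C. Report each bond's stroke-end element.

b0 stroke at J1
b1 stroke at J2
b2 stroke at J2
b3 stroke at J2
b4 stroke at Sf1
b5 stroke at I1
b6 stroke at J3

β4 stroke at Sf1  (Sf1 (Sf) sets flow on bond)
β1 stroke at J2  (J2 flow already set via bond 4)
β2 stroke at J2  (J2: bond 4 brought flow, rest push out)
β3 stroke at J2  (1-jn J2 has f-setter on 4)
β6 stroke at J3  (1-jn J3 has f-setter on 2)
β0 stroke at J1  (GY GY1: same side as bond 1)
β5 stroke at I1  (J1: last free bond brings flow in)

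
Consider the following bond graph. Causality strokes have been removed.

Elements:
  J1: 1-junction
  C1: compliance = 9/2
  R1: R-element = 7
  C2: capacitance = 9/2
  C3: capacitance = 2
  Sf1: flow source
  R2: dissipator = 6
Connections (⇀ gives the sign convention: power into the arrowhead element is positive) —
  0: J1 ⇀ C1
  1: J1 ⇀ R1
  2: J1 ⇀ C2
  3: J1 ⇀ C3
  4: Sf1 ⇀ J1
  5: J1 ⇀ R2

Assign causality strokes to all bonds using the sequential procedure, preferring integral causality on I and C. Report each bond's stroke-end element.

b0 stroke→J1
b1 stroke→J1
b2 stroke→J1
b3 stroke→J1
b4 stroke→Sf1
b5 stroke→J1

β4 |Sf1  (Sf1 fixes flow; stroke at Sf1)
β0 |J1  (1-jn J1 has f-setter on 4)
β1 |J1  (J1: bond 4 brought flow, rest push out)
β2 |J1  (J1: bond 4 brought flow, rest push out)
β3 |J1  (J1: bond 4 brought flow, rest push out)
β5 |J1  (J1: bond 4 brought flow, rest push out)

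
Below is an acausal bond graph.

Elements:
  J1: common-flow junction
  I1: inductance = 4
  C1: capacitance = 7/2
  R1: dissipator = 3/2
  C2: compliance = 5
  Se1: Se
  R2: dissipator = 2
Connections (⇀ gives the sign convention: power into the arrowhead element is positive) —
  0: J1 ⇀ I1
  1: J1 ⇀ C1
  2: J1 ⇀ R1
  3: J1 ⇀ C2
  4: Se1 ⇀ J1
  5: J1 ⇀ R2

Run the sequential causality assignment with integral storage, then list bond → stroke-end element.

b4 stroke→J1  (Se1 fixes effort; stroke away)
b0 stroke→I1  (I1 integral (f out))
b1 stroke→J1  (J1: bond 0 brought flow, rest push out)
b2 stroke→J1  (J1: bond 0 brought flow, rest push out)
b3 stroke→J1  (common-f at J1 fixed by 0)
b5 stroke→J1  (1-jn J1 has f-setter on 0)

b0 stroke at I1
b1 stroke at J1
b2 stroke at J1
b3 stroke at J1
b4 stroke at J1
b5 stroke at J1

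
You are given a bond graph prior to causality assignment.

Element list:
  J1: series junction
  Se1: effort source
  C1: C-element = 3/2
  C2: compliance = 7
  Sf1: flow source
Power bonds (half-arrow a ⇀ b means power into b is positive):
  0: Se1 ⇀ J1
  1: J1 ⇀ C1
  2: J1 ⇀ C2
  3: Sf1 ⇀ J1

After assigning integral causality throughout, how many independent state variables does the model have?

2  (C1, C2 all integral)

b0 |J1  (Se1: effort source, stroke at far end)
b3 |Sf1  (Sf1 (Sf) sets flow on bond)
b1 |J1  (common-f at J1 fixed by 3)
b2 |J1  (1-jn J1 has f-setter on 3)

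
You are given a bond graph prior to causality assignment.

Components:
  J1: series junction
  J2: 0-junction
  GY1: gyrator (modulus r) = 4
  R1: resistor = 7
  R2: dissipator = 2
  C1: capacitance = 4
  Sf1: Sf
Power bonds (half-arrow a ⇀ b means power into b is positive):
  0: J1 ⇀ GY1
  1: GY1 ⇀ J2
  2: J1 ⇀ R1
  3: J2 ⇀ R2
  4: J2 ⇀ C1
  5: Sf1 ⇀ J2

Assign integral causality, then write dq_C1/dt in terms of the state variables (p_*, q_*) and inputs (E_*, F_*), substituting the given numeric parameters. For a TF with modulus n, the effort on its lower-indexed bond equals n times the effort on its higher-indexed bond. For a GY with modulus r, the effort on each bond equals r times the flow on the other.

dq_C1/dt = F_Sf1 - 15*q_C1/64

bond 5 stroke→Sf1  (source Sf1 imposes f)
bond 4 stroke→J2  (prefer integral on C1)
bond 1 stroke→GY1  (J2 effort already set via bond 4)
bond 3 stroke→R2  (0-jn J2 has e-setter on 4)
bond 0 stroke→GY1  (GY1 both-in/both-out from 1)
bond 2 stroke→J1  (common-f at J1 fixed by 0)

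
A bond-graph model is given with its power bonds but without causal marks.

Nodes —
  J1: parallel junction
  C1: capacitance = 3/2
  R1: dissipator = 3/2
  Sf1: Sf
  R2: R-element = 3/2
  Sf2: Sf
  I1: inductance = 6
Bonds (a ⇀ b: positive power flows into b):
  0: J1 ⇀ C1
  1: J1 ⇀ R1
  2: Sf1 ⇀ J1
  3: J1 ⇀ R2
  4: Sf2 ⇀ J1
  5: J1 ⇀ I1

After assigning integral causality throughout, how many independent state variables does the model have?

2  (C1, I1 all integral)

#2 |Sf1  (Sf1 fixes flow; stroke at Sf1)
#4 |Sf2  (Sf2 (Sf) sets flow on bond)
#0 |J1  (C1: C, integral causality)
#1 |R1  (common-e at J1 fixed by 0)
#3 |R2  (J1: bond 0 brought effort, rest push out)
#5 |I1  (J1 effort already set via bond 0)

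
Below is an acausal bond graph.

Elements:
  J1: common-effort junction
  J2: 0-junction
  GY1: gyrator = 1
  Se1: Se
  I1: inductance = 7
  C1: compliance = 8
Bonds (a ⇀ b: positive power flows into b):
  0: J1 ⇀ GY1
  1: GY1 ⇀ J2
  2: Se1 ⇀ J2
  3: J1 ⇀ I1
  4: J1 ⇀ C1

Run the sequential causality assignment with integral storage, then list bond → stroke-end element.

b2 stroke→J2  (Se1: effort source, stroke at far end)
b1 stroke→GY1  (common-e at J2 fixed by 2)
b0 stroke→GY1  (GY1: gyrator matches bond 1)
b3 stroke→I1  (I1 outputs flow p/I1)
b4 stroke→J1  (closing 0-jn rule on J1)

β0 stroke→GY1
β1 stroke→GY1
β2 stroke→J2
β3 stroke→I1
β4 stroke→J1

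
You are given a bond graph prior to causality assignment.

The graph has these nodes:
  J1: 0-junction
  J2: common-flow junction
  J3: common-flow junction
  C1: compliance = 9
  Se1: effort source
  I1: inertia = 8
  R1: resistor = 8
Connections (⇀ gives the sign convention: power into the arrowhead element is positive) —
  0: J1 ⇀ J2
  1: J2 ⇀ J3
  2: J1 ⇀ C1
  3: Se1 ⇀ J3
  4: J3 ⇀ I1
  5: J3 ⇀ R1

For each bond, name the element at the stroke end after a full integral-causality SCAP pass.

#3 stroke→J3  (Se1 (Se) sets effort on bond)
#2 stroke→J1  (C1: C, integral causality)
#0 stroke→J2  (0-jn J1 has e-setter on 2)
#1 stroke→J3  (J2: last free bond brings flow in)
#4 stroke→I1  (I1 integral (f out))
#5 stroke→J3  (J3 flow already set via bond 4)

#0 stroke at J2
#1 stroke at J3
#2 stroke at J1
#3 stroke at J3
#4 stroke at I1
#5 stroke at J3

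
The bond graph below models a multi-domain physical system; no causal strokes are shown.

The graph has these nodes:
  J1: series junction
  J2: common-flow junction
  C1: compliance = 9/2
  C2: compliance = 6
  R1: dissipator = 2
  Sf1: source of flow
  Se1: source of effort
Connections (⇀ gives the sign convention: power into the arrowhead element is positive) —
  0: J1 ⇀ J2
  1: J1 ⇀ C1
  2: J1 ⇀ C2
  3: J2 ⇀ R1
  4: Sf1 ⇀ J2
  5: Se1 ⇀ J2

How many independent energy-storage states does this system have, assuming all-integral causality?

β4 →Sf1  (Sf1: flow source, stroke at near end)
β5 →J2  (Se1 fixes effort; stroke away)
β0 →J2  (J2 flow already set via bond 4)
β3 →J2  (J2: bond 4 brought flow, rest push out)
β1 →J1  (J1: bond 0 brought flow, rest push out)
β2 →J1  (J1 flow already set via bond 0)

2  (C1, C2 all integral)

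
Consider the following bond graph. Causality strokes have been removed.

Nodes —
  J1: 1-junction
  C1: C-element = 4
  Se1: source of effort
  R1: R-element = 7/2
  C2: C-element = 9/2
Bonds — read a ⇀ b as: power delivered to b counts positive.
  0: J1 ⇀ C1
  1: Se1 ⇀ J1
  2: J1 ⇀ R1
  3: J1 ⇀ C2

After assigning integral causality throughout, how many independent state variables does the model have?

2  (C1, C2 all integral)

bond 1 →J1  (Se1 fixes effort; stroke away)
bond 0 →J1  (prefer integral on C1)
bond 3 →J1  (C2 outputs effort q/C2)
bond 2 →R1  (J1 needs exactly one f-in)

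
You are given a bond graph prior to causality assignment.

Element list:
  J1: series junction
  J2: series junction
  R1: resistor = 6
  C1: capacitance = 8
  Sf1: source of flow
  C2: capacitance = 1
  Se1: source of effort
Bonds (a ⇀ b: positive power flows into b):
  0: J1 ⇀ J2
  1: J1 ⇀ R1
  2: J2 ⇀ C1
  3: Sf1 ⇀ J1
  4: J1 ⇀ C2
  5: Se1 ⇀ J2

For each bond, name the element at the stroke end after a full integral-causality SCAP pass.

b0 stroke→J1
b1 stroke→J1
b2 stroke→J2
b3 stroke→Sf1
b4 stroke→J1
b5 stroke→J2

bond 3 stroke→Sf1  (source Sf1 imposes f)
bond 5 stroke→J2  (Se1: effort source, stroke at far end)
bond 0 stroke→J1  (common-f at J1 fixed by 3)
bond 1 stroke→J1  (J1 flow already set via bond 3)
bond 4 stroke→J1  (common-f at J1 fixed by 3)
bond 2 stroke→J2  (common-f at J2 fixed by 0)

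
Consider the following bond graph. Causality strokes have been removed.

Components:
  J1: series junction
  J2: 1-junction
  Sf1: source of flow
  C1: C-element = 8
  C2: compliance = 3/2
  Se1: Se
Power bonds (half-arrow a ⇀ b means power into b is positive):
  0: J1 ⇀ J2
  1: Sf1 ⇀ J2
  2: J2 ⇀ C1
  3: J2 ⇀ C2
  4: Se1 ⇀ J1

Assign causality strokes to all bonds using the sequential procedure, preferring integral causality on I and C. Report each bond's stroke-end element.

b0 →J2
b1 →Sf1
b2 →J2
b3 →J2
b4 →J1

β1 →Sf1  (Sf1 fixes flow; stroke at Sf1)
β4 →J1  (Se1: effort source, stroke at far end)
β0 →J2  (closing 1-jn rule on J1)
β2 →J2  (J2: bond 1 brought flow, rest push out)
β3 →J2  (J2 flow already set via bond 1)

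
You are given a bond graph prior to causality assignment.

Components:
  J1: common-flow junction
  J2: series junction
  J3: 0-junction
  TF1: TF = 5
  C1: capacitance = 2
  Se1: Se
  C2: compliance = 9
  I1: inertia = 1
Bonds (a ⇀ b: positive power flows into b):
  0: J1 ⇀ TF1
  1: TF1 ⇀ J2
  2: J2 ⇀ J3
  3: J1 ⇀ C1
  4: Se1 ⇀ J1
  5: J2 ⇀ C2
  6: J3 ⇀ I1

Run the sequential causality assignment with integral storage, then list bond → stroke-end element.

bond 4 →J1  (Se1: effort source, stroke at far end)
bond 3 →J1  (C1 integral (e out))
bond 0 →TF1  (J1: last free bond brings flow in)
bond 1 →J2  (TF TF1: opposite of bond 0)
bond 5 →J2  (C2: C, integral causality)
bond 2 →J3  (closing 1-jn rule on J2)
bond 6 →I1  (common-e at J3 fixed by 2)

β0 |TF1
β1 |J2
β2 |J3
β3 |J1
β4 |J1
β5 |J2
β6 |I1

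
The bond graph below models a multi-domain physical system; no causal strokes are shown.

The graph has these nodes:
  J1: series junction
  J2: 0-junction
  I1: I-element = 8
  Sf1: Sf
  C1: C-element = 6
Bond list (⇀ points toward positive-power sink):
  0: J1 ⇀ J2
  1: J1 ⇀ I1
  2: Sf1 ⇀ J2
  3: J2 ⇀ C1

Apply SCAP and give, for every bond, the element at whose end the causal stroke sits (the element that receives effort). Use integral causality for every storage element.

bond 0 stroke→J1
bond 1 stroke→I1
bond 2 stroke→Sf1
bond 3 stroke→J2

#2 stroke→Sf1  (Sf1 fixes flow; stroke at Sf1)
#1 stroke→I1  (I1: I, integral causality)
#0 stroke→J1  (J1: bond 1 brought flow, rest push out)
#3 stroke→J2  (J2: last free bond brings effort in)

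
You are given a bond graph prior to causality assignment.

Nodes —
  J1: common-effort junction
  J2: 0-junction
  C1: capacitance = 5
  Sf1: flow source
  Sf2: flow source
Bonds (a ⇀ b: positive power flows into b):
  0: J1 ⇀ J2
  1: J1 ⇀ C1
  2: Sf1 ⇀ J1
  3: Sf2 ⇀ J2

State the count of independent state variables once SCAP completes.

β2 stroke→Sf1  (Sf1 (Sf) sets flow on bond)
β3 stroke→Sf2  (Sf2 fixes flow; stroke at Sf2)
β0 stroke→J2  (closing 0-jn rule on J2)
β1 stroke→J1  (closing 0-jn rule on J1)

1  (C1 all integral)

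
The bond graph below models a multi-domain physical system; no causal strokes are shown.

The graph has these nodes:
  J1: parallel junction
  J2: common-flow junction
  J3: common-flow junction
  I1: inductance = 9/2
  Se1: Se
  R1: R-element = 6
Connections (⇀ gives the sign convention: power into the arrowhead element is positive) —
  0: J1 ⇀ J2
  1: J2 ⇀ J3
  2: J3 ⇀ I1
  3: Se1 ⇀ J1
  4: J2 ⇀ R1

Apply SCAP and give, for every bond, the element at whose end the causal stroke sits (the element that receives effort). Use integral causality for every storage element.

bond 0 |J2
bond 1 |J3
bond 2 |I1
bond 3 |J1
bond 4 |J2

#3 |J1  (source Se1 imposes e)
#0 |J2  (J1: bond 3 brought effort, rest push out)
#2 |I1  (I1: I, integral causality)
#1 |J3  (J3: bond 2 brought flow, rest push out)
#4 |J2  (J2: bond 1 brought flow, rest push out)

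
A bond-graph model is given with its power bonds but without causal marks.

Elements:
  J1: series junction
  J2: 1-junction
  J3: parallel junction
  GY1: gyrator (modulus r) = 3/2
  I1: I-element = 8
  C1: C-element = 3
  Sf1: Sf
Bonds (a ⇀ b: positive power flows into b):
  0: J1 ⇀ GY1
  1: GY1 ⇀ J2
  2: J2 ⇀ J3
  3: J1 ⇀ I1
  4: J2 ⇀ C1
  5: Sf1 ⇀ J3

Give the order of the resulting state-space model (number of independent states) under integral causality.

2  (C1, I1 all integral)

b5 →Sf1  (Sf1 (Sf) sets flow on bond)
b2 →J3  (only one effort-in slot at J3)
b1 →J2  (common-f at J2 fixed by 2)
b4 →J2  (common-f at J2 fixed by 2)
b0 →J1  (GY GY1: same side as bond 1)
b3 →I1  (J1: last free bond brings flow in)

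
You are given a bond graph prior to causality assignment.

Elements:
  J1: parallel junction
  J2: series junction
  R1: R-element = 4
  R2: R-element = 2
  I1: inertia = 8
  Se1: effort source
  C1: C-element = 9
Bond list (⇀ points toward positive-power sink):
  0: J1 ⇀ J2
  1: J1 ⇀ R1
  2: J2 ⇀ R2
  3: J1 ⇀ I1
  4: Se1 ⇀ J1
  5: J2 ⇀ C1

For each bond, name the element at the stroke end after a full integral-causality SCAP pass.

bond 4 stroke at J1  (Se1 (Se) sets effort on bond)
bond 0 stroke at J2  (J1 effort already set via bond 4)
bond 1 stroke at R1  (common-e at J1 fixed by 4)
bond 3 stroke at I1  (common-e at J1 fixed by 4)
bond 5 stroke at J2  (C1 outputs effort q/C1)
bond 2 stroke at R2  (J2: last free bond brings flow in)

β0 stroke→J2
β1 stroke→R1
β2 stroke→R2
β3 stroke→I1
β4 stroke→J1
β5 stroke→J2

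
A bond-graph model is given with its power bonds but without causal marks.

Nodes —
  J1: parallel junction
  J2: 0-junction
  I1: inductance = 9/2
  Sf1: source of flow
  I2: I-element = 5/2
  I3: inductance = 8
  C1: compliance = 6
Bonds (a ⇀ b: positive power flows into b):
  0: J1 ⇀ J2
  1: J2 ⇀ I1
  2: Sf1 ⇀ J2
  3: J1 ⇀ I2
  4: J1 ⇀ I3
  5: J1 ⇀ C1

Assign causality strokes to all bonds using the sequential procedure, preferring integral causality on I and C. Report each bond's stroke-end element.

bond 2 stroke at Sf1  (Sf1 (Sf) sets flow on bond)
bond 1 stroke at I1  (I1 integral (f out))
bond 0 stroke at J2  (J2: last free bond brings effort in)
bond 3 stroke at I2  (I2 outputs flow p/I2)
bond 4 stroke at I3  (I3 integral (f out))
bond 5 stroke at J1  (J1 needs exactly one e-in)

#0 stroke→J2
#1 stroke→I1
#2 stroke→Sf1
#3 stroke→I2
#4 stroke→I3
#5 stroke→J1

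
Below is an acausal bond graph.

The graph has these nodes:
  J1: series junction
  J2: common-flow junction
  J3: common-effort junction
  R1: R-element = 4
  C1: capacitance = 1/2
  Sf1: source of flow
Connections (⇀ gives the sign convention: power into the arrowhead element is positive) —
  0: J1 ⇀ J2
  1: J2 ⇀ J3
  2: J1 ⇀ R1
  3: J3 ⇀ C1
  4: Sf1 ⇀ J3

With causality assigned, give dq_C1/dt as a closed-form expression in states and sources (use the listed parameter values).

dq_C1/dt = F_Sf1 - q_C1/2

bond 4 stroke at Sf1  (Sf1 (Sf) sets flow on bond)
bond 3 stroke at J3  (C1: C, integral causality)
bond 1 stroke at J2  (J3 effort already set via bond 3)
bond 0 stroke at J1  (only one flow-in slot at J2)
bond 2 stroke at R1  (J1 needs exactly one f-in)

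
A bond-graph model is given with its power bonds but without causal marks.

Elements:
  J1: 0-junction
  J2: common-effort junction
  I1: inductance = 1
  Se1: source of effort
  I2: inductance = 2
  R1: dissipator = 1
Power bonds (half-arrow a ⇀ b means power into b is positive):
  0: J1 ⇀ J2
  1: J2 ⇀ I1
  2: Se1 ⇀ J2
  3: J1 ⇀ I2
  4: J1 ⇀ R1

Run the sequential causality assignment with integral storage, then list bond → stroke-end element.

β0 |J1
β1 |I1
β2 |J2
β3 |I2
β4 |R1

b2 stroke→J2  (Se1: effort source, stroke at far end)
b0 stroke→J1  (0-jn J2 has e-setter on 2)
b1 stroke→I1  (common-e at J2 fixed by 2)
b3 stroke→I2  (common-e at J1 fixed by 0)
b4 stroke→R1  (0-jn J1 has e-setter on 0)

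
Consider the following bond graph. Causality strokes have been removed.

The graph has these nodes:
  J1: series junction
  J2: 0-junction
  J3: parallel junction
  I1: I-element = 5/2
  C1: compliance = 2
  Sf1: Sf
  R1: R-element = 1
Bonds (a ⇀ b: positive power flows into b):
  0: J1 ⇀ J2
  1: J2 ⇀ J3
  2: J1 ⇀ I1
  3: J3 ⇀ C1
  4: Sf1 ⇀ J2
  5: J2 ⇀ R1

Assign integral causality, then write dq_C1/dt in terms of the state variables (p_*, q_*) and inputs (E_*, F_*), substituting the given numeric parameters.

dq_C1/dt = F_Sf1 + 2*p_I1/5 - q_C1/2

b4 →Sf1  (Sf1: flow source, stroke at near end)
b2 →I1  (I1 integral (f out))
b0 →J1  (1-jn J1 has f-setter on 2)
b3 →J3  (C1: C, integral causality)
b1 →J2  (J3: bond 3 brought effort, rest push out)
b5 →R1  (J2: bond 1 brought effort, rest push out)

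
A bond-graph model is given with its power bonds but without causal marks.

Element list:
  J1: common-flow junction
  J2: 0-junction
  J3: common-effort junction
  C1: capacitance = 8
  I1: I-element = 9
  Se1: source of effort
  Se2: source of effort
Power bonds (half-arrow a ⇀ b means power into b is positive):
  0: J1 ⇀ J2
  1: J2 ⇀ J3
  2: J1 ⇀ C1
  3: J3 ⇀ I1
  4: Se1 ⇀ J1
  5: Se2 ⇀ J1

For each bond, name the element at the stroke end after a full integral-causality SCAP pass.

β0 →J2
β1 →J3
β2 →J1
β3 →I1
β4 →J1
β5 →J1

b4 stroke→J1  (Se1 fixes effort; stroke away)
b5 stroke→J1  (Se2 fixes effort; stroke away)
b2 stroke→J1  (prefer integral on C1)
b0 stroke→J2  (J1: last free bond brings flow in)
b1 stroke→J3  (0-jn J2 has e-setter on 0)
b3 stroke→I1  (J3 effort already set via bond 1)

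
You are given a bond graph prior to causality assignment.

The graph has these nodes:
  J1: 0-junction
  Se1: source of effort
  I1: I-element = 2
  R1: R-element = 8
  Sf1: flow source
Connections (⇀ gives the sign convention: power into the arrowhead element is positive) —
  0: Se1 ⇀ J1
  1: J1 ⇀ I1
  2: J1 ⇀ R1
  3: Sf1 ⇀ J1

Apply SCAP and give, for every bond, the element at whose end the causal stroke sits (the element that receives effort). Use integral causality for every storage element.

b0 stroke→J1
b1 stroke→I1
b2 stroke→R1
b3 stroke→Sf1

bond 0 →J1  (Se1 fixes effort; stroke away)
bond 3 →Sf1  (Sf1 (Sf) sets flow on bond)
bond 1 →I1  (J1: bond 0 brought effort, rest push out)
bond 2 →R1  (0-jn J1 has e-setter on 0)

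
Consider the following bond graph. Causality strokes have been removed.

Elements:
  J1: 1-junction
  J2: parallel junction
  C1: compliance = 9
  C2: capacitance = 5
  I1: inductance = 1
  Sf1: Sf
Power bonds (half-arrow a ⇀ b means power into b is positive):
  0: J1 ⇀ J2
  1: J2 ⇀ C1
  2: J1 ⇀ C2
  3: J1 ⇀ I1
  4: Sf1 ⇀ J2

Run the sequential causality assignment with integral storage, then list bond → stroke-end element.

#0 |J1
#1 |J2
#2 |J1
#3 |I1
#4 |Sf1

β4 |Sf1  (source Sf1 imposes f)
β1 |J2  (C1 integral (e out))
β0 |J1  (J2: bond 1 brought effort, rest push out)
β2 |J1  (C2 integral (e out))
β3 |I1  (only one flow-in slot at J1)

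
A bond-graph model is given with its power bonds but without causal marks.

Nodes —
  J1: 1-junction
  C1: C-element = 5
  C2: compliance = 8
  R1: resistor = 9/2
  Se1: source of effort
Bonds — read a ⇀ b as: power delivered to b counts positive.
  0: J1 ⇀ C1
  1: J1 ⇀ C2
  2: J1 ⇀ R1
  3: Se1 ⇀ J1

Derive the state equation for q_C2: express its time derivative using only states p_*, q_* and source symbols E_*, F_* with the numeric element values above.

dq_C2/dt = 2*E_Se1/9 - 2*q_C1/45 - q_C2/36

β3 stroke→J1  (Se1 (Se) sets effort on bond)
β0 stroke→J1  (prefer integral on C1)
β1 stroke→J1  (prefer integral on C2)
β2 stroke→R1  (J1 needs exactly one f-in)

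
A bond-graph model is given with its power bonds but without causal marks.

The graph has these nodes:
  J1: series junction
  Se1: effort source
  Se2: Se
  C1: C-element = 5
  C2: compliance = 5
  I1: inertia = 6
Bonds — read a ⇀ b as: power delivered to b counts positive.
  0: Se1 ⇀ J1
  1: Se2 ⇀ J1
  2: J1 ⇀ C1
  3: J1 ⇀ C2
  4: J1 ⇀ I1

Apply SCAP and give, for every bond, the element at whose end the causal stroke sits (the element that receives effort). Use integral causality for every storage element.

β0 stroke→J1  (Se1: effort source, stroke at far end)
β1 stroke→J1  (Se2 (Se) sets effort on bond)
β2 stroke→J1  (C1 outputs effort q/C1)
β3 stroke→J1  (C2: C, integral causality)
β4 stroke→I1  (J1: last free bond brings flow in)

β0 stroke at J1
β1 stroke at J1
β2 stroke at J1
β3 stroke at J1
β4 stroke at I1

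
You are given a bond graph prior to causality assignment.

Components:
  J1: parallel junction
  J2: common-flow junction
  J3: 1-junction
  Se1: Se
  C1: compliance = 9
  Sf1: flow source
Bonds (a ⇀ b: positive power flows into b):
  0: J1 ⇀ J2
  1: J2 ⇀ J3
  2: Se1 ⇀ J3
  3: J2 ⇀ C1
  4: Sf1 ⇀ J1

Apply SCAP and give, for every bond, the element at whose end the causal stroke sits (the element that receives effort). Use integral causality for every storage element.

b2 →J3  (Se1 (Se) sets effort on bond)
b4 →Sf1  (Sf1: flow source, stroke at near end)
b0 →J1  (closing 0-jn rule on J1)
b1 →J2  (common-f at J2 fixed by 0)
b3 →J2  (common-f at J2 fixed by 0)

b0 |J1
b1 |J2
b2 |J3
b3 |J2
b4 |Sf1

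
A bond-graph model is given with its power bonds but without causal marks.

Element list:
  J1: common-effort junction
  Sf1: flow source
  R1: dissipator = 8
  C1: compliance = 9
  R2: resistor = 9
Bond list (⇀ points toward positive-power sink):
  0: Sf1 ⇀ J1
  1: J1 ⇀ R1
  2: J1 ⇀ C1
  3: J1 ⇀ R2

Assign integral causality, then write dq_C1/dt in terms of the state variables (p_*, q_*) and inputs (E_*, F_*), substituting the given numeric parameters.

dq_C1/dt = F_Sf1 - 17*q_C1/648

bond 0 stroke at Sf1  (source Sf1 imposes f)
bond 2 stroke at J1  (C1 integral (e out))
bond 1 stroke at R1  (J1 effort already set via bond 2)
bond 3 stroke at R2  (J1: bond 2 brought effort, rest push out)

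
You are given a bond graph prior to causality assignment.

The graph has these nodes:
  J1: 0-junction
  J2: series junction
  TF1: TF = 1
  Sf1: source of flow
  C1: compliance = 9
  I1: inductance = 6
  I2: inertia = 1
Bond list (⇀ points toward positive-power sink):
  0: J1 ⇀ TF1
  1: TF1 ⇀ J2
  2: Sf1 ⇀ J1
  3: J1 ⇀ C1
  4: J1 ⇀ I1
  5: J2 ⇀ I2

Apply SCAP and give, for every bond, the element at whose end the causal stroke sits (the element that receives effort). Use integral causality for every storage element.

b0 →TF1
b1 →J2
b2 →Sf1
b3 →J1
b4 →I1
b5 →I2

#2 stroke at Sf1  (source Sf1 imposes f)
#3 stroke at J1  (prefer integral on C1)
#0 stroke at TF1  (0-jn J1 has e-setter on 3)
#4 stroke at I1  (J1: bond 3 brought effort, rest push out)
#1 stroke at J2  (through TF1, causality passes straight; one stroke at TF1)
#5 stroke at I2  (closing 1-jn rule on J2)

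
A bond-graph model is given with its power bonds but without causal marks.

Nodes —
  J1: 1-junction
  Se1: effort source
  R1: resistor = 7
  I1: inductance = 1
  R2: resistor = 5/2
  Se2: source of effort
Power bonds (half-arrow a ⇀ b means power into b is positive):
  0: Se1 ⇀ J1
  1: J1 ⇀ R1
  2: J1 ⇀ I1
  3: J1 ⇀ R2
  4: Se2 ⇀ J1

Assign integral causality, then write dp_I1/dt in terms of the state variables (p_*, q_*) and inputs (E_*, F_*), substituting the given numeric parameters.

β0 |J1  (Se1: effort source, stroke at far end)
β4 |J1  (Se2 fixes effort; stroke away)
β2 |I1  (I1 integral (f out))
β1 |J1  (J1 flow already set via bond 2)
β3 |J1  (1-jn J1 has f-setter on 2)

dp_I1/dt = E_Se1 + E_Se2 - 19*p_I1/2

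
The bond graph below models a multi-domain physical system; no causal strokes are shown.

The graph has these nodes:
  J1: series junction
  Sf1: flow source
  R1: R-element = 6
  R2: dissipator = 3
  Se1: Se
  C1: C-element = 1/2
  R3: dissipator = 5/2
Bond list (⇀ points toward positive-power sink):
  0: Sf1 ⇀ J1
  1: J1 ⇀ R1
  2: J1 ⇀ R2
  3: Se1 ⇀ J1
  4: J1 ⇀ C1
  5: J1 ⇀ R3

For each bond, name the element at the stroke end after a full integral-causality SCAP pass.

bond 0 stroke at Sf1  (Sf1 (Sf) sets flow on bond)
bond 3 stroke at J1  (source Se1 imposes e)
bond 1 stroke at J1  (1-jn J1 has f-setter on 0)
bond 2 stroke at J1  (J1 flow already set via bond 0)
bond 4 stroke at J1  (J1 flow already set via bond 0)
bond 5 stroke at J1  (J1 flow already set via bond 0)

b0 |Sf1
b1 |J1
b2 |J1
b3 |J1
b4 |J1
b5 |J1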